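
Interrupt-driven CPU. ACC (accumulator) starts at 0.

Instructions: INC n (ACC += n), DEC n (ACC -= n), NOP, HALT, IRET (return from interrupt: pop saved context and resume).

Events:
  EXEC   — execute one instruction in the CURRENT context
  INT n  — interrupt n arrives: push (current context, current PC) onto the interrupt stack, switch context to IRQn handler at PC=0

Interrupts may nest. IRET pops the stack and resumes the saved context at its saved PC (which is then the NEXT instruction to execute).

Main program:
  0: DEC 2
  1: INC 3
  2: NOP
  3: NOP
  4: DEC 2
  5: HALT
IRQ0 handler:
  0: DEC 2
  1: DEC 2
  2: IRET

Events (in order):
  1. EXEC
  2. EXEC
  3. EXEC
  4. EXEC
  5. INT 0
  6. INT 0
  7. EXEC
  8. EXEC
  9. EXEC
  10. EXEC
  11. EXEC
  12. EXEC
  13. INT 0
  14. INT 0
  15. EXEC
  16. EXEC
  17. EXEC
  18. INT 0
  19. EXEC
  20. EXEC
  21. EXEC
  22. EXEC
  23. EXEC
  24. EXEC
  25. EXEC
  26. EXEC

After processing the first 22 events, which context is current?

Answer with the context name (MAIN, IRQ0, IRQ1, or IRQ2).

Event 1 (EXEC): [MAIN] PC=0: DEC 2 -> ACC=-2
Event 2 (EXEC): [MAIN] PC=1: INC 3 -> ACC=1
Event 3 (EXEC): [MAIN] PC=2: NOP
Event 4 (EXEC): [MAIN] PC=3: NOP
Event 5 (INT 0): INT 0 arrives: push (MAIN, PC=4), enter IRQ0 at PC=0 (depth now 1)
Event 6 (INT 0): INT 0 arrives: push (IRQ0, PC=0), enter IRQ0 at PC=0 (depth now 2)
Event 7 (EXEC): [IRQ0] PC=0: DEC 2 -> ACC=-1
Event 8 (EXEC): [IRQ0] PC=1: DEC 2 -> ACC=-3
Event 9 (EXEC): [IRQ0] PC=2: IRET -> resume IRQ0 at PC=0 (depth now 1)
Event 10 (EXEC): [IRQ0] PC=0: DEC 2 -> ACC=-5
Event 11 (EXEC): [IRQ0] PC=1: DEC 2 -> ACC=-7
Event 12 (EXEC): [IRQ0] PC=2: IRET -> resume MAIN at PC=4 (depth now 0)
Event 13 (INT 0): INT 0 arrives: push (MAIN, PC=4), enter IRQ0 at PC=0 (depth now 1)
Event 14 (INT 0): INT 0 arrives: push (IRQ0, PC=0), enter IRQ0 at PC=0 (depth now 2)
Event 15 (EXEC): [IRQ0] PC=0: DEC 2 -> ACC=-9
Event 16 (EXEC): [IRQ0] PC=1: DEC 2 -> ACC=-11
Event 17 (EXEC): [IRQ0] PC=2: IRET -> resume IRQ0 at PC=0 (depth now 1)
Event 18 (INT 0): INT 0 arrives: push (IRQ0, PC=0), enter IRQ0 at PC=0 (depth now 2)
Event 19 (EXEC): [IRQ0] PC=0: DEC 2 -> ACC=-13
Event 20 (EXEC): [IRQ0] PC=1: DEC 2 -> ACC=-15
Event 21 (EXEC): [IRQ0] PC=2: IRET -> resume IRQ0 at PC=0 (depth now 1)
Event 22 (EXEC): [IRQ0] PC=0: DEC 2 -> ACC=-17

Answer: IRQ0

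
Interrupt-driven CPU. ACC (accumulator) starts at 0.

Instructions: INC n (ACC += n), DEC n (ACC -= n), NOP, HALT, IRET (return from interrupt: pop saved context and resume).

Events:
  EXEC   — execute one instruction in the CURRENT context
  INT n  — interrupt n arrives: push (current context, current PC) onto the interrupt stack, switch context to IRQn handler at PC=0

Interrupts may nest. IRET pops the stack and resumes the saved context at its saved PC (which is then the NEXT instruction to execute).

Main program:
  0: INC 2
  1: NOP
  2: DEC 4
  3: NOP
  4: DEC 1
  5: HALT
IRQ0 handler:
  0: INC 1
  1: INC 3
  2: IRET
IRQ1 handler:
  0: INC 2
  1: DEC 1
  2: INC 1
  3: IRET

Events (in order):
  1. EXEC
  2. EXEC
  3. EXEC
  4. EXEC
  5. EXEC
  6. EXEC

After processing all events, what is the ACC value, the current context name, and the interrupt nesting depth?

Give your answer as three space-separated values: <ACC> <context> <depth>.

Answer: -3 MAIN 0

Derivation:
Event 1 (EXEC): [MAIN] PC=0: INC 2 -> ACC=2
Event 2 (EXEC): [MAIN] PC=1: NOP
Event 3 (EXEC): [MAIN] PC=2: DEC 4 -> ACC=-2
Event 4 (EXEC): [MAIN] PC=3: NOP
Event 5 (EXEC): [MAIN] PC=4: DEC 1 -> ACC=-3
Event 6 (EXEC): [MAIN] PC=5: HALT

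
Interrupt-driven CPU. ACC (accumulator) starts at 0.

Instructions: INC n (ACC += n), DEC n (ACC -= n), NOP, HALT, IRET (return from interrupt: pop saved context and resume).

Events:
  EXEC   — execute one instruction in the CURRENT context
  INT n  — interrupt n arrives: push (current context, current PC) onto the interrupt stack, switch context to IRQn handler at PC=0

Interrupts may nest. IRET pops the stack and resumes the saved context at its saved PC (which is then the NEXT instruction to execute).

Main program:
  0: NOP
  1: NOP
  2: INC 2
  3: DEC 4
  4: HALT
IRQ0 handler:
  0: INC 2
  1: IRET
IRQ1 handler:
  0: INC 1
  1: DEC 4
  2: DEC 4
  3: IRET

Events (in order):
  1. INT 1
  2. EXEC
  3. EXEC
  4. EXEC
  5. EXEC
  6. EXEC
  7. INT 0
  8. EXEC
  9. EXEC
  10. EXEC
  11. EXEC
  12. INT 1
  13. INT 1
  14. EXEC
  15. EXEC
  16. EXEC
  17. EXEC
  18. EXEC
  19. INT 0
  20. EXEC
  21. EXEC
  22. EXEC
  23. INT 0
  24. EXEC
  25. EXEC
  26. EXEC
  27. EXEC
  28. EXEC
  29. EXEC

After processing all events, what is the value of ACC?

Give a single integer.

Answer: -17

Derivation:
Event 1 (INT 1): INT 1 arrives: push (MAIN, PC=0), enter IRQ1 at PC=0 (depth now 1)
Event 2 (EXEC): [IRQ1] PC=0: INC 1 -> ACC=1
Event 3 (EXEC): [IRQ1] PC=1: DEC 4 -> ACC=-3
Event 4 (EXEC): [IRQ1] PC=2: DEC 4 -> ACC=-7
Event 5 (EXEC): [IRQ1] PC=3: IRET -> resume MAIN at PC=0 (depth now 0)
Event 6 (EXEC): [MAIN] PC=0: NOP
Event 7 (INT 0): INT 0 arrives: push (MAIN, PC=1), enter IRQ0 at PC=0 (depth now 1)
Event 8 (EXEC): [IRQ0] PC=0: INC 2 -> ACC=-5
Event 9 (EXEC): [IRQ0] PC=1: IRET -> resume MAIN at PC=1 (depth now 0)
Event 10 (EXEC): [MAIN] PC=1: NOP
Event 11 (EXEC): [MAIN] PC=2: INC 2 -> ACC=-3
Event 12 (INT 1): INT 1 arrives: push (MAIN, PC=3), enter IRQ1 at PC=0 (depth now 1)
Event 13 (INT 1): INT 1 arrives: push (IRQ1, PC=0), enter IRQ1 at PC=0 (depth now 2)
Event 14 (EXEC): [IRQ1] PC=0: INC 1 -> ACC=-2
Event 15 (EXEC): [IRQ1] PC=1: DEC 4 -> ACC=-6
Event 16 (EXEC): [IRQ1] PC=2: DEC 4 -> ACC=-10
Event 17 (EXEC): [IRQ1] PC=3: IRET -> resume IRQ1 at PC=0 (depth now 1)
Event 18 (EXEC): [IRQ1] PC=0: INC 1 -> ACC=-9
Event 19 (INT 0): INT 0 arrives: push (IRQ1, PC=1), enter IRQ0 at PC=0 (depth now 2)
Event 20 (EXEC): [IRQ0] PC=0: INC 2 -> ACC=-7
Event 21 (EXEC): [IRQ0] PC=1: IRET -> resume IRQ1 at PC=1 (depth now 1)
Event 22 (EXEC): [IRQ1] PC=1: DEC 4 -> ACC=-11
Event 23 (INT 0): INT 0 arrives: push (IRQ1, PC=2), enter IRQ0 at PC=0 (depth now 2)
Event 24 (EXEC): [IRQ0] PC=0: INC 2 -> ACC=-9
Event 25 (EXEC): [IRQ0] PC=1: IRET -> resume IRQ1 at PC=2 (depth now 1)
Event 26 (EXEC): [IRQ1] PC=2: DEC 4 -> ACC=-13
Event 27 (EXEC): [IRQ1] PC=3: IRET -> resume MAIN at PC=3 (depth now 0)
Event 28 (EXEC): [MAIN] PC=3: DEC 4 -> ACC=-17
Event 29 (EXEC): [MAIN] PC=4: HALT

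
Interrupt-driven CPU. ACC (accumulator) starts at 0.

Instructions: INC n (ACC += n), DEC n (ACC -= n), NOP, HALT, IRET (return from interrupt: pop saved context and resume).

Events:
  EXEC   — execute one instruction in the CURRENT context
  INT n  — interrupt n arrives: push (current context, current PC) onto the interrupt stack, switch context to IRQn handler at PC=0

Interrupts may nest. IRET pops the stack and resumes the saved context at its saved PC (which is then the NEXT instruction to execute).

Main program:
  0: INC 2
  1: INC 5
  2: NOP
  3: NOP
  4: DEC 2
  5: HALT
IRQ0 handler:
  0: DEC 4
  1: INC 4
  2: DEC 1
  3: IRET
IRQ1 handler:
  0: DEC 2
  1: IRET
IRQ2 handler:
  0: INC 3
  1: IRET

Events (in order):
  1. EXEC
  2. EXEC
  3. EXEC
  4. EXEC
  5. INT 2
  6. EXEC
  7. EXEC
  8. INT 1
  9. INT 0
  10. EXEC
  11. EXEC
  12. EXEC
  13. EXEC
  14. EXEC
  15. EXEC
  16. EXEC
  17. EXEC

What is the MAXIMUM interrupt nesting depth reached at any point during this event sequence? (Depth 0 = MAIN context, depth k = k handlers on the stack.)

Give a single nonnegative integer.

Event 1 (EXEC): [MAIN] PC=0: INC 2 -> ACC=2 [depth=0]
Event 2 (EXEC): [MAIN] PC=1: INC 5 -> ACC=7 [depth=0]
Event 3 (EXEC): [MAIN] PC=2: NOP [depth=0]
Event 4 (EXEC): [MAIN] PC=3: NOP [depth=0]
Event 5 (INT 2): INT 2 arrives: push (MAIN, PC=4), enter IRQ2 at PC=0 (depth now 1) [depth=1]
Event 6 (EXEC): [IRQ2] PC=0: INC 3 -> ACC=10 [depth=1]
Event 7 (EXEC): [IRQ2] PC=1: IRET -> resume MAIN at PC=4 (depth now 0) [depth=0]
Event 8 (INT 1): INT 1 arrives: push (MAIN, PC=4), enter IRQ1 at PC=0 (depth now 1) [depth=1]
Event 9 (INT 0): INT 0 arrives: push (IRQ1, PC=0), enter IRQ0 at PC=0 (depth now 2) [depth=2]
Event 10 (EXEC): [IRQ0] PC=0: DEC 4 -> ACC=6 [depth=2]
Event 11 (EXEC): [IRQ0] PC=1: INC 4 -> ACC=10 [depth=2]
Event 12 (EXEC): [IRQ0] PC=2: DEC 1 -> ACC=9 [depth=2]
Event 13 (EXEC): [IRQ0] PC=3: IRET -> resume IRQ1 at PC=0 (depth now 1) [depth=1]
Event 14 (EXEC): [IRQ1] PC=0: DEC 2 -> ACC=7 [depth=1]
Event 15 (EXEC): [IRQ1] PC=1: IRET -> resume MAIN at PC=4 (depth now 0) [depth=0]
Event 16 (EXEC): [MAIN] PC=4: DEC 2 -> ACC=5 [depth=0]
Event 17 (EXEC): [MAIN] PC=5: HALT [depth=0]
Max depth observed: 2

Answer: 2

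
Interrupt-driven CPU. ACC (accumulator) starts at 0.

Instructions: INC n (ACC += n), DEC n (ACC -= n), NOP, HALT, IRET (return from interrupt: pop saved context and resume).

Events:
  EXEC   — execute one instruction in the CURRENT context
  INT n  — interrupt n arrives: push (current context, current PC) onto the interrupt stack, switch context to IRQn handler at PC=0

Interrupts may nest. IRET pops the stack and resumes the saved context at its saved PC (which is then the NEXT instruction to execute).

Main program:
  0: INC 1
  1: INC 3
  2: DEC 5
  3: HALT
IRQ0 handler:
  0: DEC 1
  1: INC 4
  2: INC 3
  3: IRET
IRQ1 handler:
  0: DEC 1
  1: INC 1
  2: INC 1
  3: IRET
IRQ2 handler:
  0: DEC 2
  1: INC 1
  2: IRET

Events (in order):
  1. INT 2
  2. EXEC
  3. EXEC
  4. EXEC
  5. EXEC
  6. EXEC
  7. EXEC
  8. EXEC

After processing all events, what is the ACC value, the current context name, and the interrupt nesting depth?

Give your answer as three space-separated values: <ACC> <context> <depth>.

Event 1 (INT 2): INT 2 arrives: push (MAIN, PC=0), enter IRQ2 at PC=0 (depth now 1)
Event 2 (EXEC): [IRQ2] PC=0: DEC 2 -> ACC=-2
Event 3 (EXEC): [IRQ2] PC=1: INC 1 -> ACC=-1
Event 4 (EXEC): [IRQ2] PC=2: IRET -> resume MAIN at PC=0 (depth now 0)
Event 5 (EXEC): [MAIN] PC=0: INC 1 -> ACC=0
Event 6 (EXEC): [MAIN] PC=1: INC 3 -> ACC=3
Event 7 (EXEC): [MAIN] PC=2: DEC 5 -> ACC=-2
Event 8 (EXEC): [MAIN] PC=3: HALT

Answer: -2 MAIN 0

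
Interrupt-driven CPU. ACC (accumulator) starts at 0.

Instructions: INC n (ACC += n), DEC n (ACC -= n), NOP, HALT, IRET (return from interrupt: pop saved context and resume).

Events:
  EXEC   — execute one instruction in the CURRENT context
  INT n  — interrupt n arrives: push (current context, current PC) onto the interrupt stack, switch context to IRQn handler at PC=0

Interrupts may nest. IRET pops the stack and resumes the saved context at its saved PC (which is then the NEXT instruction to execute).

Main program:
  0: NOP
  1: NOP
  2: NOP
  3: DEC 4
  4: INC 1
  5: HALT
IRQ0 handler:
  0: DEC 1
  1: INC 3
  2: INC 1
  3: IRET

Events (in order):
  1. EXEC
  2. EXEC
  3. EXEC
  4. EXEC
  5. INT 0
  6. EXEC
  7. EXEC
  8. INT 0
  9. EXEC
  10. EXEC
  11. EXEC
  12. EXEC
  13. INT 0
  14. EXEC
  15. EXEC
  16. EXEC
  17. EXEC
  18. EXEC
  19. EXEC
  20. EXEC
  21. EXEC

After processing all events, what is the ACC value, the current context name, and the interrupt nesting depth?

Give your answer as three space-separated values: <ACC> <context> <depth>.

Event 1 (EXEC): [MAIN] PC=0: NOP
Event 2 (EXEC): [MAIN] PC=1: NOP
Event 3 (EXEC): [MAIN] PC=2: NOP
Event 4 (EXEC): [MAIN] PC=3: DEC 4 -> ACC=-4
Event 5 (INT 0): INT 0 arrives: push (MAIN, PC=4), enter IRQ0 at PC=0 (depth now 1)
Event 6 (EXEC): [IRQ0] PC=0: DEC 1 -> ACC=-5
Event 7 (EXEC): [IRQ0] PC=1: INC 3 -> ACC=-2
Event 8 (INT 0): INT 0 arrives: push (IRQ0, PC=2), enter IRQ0 at PC=0 (depth now 2)
Event 9 (EXEC): [IRQ0] PC=0: DEC 1 -> ACC=-3
Event 10 (EXEC): [IRQ0] PC=1: INC 3 -> ACC=0
Event 11 (EXEC): [IRQ0] PC=2: INC 1 -> ACC=1
Event 12 (EXEC): [IRQ0] PC=3: IRET -> resume IRQ0 at PC=2 (depth now 1)
Event 13 (INT 0): INT 0 arrives: push (IRQ0, PC=2), enter IRQ0 at PC=0 (depth now 2)
Event 14 (EXEC): [IRQ0] PC=0: DEC 1 -> ACC=0
Event 15 (EXEC): [IRQ0] PC=1: INC 3 -> ACC=3
Event 16 (EXEC): [IRQ0] PC=2: INC 1 -> ACC=4
Event 17 (EXEC): [IRQ0] PC=3: IRET -> resume IRQ0 at PC=2 (depth now 1)
Event 18 (EXEC): [IRQ0] PC=2: INC 1 -> ACC=5
Event 19 (EXEC): [IRQ0] PC=3: IRET -> resume MAIN at PC=4 (depth now 0)
Event 20 (EXEC): [MAIN] PC=4: INC 1 -> ACC=6
Event 21 (EXEC): [MAIN] PC=5: HALT

Answer: 6 MAIN 0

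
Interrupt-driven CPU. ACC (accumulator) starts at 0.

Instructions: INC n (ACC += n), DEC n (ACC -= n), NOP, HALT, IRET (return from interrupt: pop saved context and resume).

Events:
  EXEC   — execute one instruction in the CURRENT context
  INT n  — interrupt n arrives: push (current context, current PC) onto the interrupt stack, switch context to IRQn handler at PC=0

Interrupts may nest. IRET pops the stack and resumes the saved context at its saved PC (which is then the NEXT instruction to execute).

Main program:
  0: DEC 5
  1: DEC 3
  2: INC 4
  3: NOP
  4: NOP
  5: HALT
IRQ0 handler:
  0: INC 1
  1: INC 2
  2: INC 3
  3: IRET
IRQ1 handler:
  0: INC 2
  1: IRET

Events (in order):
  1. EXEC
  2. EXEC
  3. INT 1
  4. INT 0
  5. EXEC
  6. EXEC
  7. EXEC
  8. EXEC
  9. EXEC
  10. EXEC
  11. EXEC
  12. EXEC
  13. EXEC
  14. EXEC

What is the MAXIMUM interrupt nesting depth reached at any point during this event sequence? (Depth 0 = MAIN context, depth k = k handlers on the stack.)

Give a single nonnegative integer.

Answer: 2

Derivation:
Event 1 (EXEC): [MAIN] PC=0: DEC 5 -> ACC=-5 [depth=0]
Event 2 (EXEC): [MAIN] PC=1: DEC 3 -> ACC=-8 [depth=0]
Event 3 (INT 1): INT 1 arrives: push (MAIN, PC=2), enter IRQ1 at PC=0 (depth now 1) [depth=1]
Event 4 (INT 0): INT 0 arrives: push (IRQ1, PC=0), enter IRQ0 at PC=0 (depth now 2) [depth=2]
Event 5 (EXEC): [IRQ0] PC=0: INC 1 -> ACC=-7 [depth=2]
Event 6 (EXEC): [IRQ0] PC=1: INC 2 -> ACC=-5 [depth=2]
Event 7 (EXEC): [IRQ0] PC=2: INC 3 -> ACC=-2 [depth=2]
Event 8 (EXEC): [IRQ0] PC=3: IRET -> resume IRQ1 at PC=0 (depth now 1) [depth=1]
Event 9 (EXEC): [IRQ1] PC=0: INC 2 -> ACC=0 [depth=1]
Event 10 (EXEC): [IRQ1] PC=1: IRET -> resume MAIN at PC=2 (depth now 0) [depth=0]
Event 11 (EXEC): [MAIN] PC=2: INC 4 -> ACC=4 [depth=0]
Event 12 (EXEC): [MAIN] PC=3: NOP [depth=0]
Event 13 (EXEC): [MAIN] PC=4: NOP [depth=0]
Event 14 (EXEC): [MAIN] PC=5: HALT [depth=0]
Max depth observed: 2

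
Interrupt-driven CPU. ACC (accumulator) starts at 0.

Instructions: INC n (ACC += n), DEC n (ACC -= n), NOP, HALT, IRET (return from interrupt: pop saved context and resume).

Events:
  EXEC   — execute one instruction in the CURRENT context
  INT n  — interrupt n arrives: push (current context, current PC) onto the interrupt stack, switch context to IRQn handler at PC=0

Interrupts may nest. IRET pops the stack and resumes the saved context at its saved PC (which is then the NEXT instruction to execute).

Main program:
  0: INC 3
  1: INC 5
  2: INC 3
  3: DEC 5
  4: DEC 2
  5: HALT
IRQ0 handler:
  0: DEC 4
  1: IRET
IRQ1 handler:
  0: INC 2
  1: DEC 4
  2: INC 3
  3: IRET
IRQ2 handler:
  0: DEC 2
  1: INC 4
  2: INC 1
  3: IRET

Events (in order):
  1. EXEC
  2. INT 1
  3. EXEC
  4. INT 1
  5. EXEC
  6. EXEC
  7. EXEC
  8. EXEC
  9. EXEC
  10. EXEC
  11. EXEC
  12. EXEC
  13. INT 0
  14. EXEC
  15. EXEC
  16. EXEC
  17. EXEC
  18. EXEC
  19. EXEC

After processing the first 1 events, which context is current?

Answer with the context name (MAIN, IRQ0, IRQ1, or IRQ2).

Answer: MAIN

Derivation:
Event 1 (EXEC): [MAIN] PC=0: INC 3 -> ACC=3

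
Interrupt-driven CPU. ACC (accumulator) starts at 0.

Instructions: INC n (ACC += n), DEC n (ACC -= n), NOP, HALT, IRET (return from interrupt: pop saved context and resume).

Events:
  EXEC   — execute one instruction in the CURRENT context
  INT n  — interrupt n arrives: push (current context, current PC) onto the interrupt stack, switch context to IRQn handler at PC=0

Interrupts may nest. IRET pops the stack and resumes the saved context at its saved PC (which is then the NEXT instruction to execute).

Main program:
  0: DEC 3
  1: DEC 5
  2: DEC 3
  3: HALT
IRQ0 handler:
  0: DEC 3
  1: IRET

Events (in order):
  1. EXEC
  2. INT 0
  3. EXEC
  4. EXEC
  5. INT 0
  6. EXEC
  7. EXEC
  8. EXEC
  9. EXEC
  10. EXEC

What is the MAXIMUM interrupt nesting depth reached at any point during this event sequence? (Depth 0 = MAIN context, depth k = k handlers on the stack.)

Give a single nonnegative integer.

Event 1 (EXEC): [MAIN] PC=0: DEC 3 -> ACC=-3 [depth=0]
Event 2 (INT 0): INT 0 arrives: push (MAIN, PC=1), enter IRQ0 at PC=0 (depth now 1) [depth=1]
Event 3 (EXEC): [IRQ0] PC=0: DEC 3 -> ACC=-6 [depth=1]
Event 4 (EXEC): [IRQ0] PC=1: IRET -> resume MAIN at PC=1 (depth now 0) [depth=0]
Event 5 (INT 0): INT 0 arrives: push (MAIN, PC=1), enter IRQ0 at PC=0 (depth now 1) [depth=1]
Event 6 (EXEC): [IRQ0] PC=0: DEC 3 -> ACC=-9 [depth=1]
Event 7 (EXEC): [IRQ0] PC=1: IRET -> resume MAIN at PC=1 (depth now 0) [depth=0]
Event 8 (EXEC): [MAIN] PC=1: DEC 5 -> ACC=-14 [depth=0]
Event 9 (EXEC): [MAIN] PC=2: DEC 3 -> ACC=-17 [depth=0]
Event 10 (EXEC): [MAIN] PC=3: HALT [depth=0]
Max depth observed: 1

Answer: 1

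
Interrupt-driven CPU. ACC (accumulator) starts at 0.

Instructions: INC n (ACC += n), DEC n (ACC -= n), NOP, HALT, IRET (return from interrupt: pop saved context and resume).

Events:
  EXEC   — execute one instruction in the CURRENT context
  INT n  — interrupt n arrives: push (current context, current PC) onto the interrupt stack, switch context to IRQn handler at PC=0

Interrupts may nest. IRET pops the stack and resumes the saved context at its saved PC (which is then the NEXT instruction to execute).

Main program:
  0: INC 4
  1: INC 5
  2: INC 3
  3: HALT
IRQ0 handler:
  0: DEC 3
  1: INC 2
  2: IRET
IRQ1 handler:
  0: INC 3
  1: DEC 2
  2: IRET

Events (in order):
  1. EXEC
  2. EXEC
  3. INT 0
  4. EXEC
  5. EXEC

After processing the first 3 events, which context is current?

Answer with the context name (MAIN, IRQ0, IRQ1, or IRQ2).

Answer: IRQ0

Derivation:
Event 1 (EXEC): [MAIN] PC=0: INC 4 -> ACC=4
Event 2 (EXEC): [MAIN] PC=1: INC 5 -> ACC=9
Event 3 (INT 0): INT 0 arrives: push (MAIN, PC=2), enter IRQ0 at PC=0 (depth now 1)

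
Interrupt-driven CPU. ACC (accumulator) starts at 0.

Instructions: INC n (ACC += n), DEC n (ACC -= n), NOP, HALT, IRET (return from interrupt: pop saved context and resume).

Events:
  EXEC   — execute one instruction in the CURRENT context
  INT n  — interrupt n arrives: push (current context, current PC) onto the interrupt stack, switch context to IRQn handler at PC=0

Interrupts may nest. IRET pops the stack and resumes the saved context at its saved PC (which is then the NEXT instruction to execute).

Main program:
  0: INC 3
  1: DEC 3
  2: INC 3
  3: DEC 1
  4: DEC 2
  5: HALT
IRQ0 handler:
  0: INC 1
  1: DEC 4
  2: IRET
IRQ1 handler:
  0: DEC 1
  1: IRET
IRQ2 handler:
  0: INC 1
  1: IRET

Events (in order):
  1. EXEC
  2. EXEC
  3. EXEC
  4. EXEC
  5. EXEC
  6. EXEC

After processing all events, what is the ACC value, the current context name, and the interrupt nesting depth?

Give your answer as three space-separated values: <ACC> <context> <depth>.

Event 1 (EXEC): [MAIN] PC=0: INC 3 -> ACC=3
Event 2 (EXEC): [MAIN] PC=1: DEC 3 -> ACC=0
Event 3 (EXEC): [MAIN] PC=2: INC 3 -> ACC=3
Event 4 (EXEC): [MAIN] PC=3: DEC 1 -> ACC=2
Event 5 (EXEC): [MAIN] PC=4: DEC 2 -> ACC=0
Event 6 (EXEC): [MAIN] PC=5: HALT

Answer: 0 MAIN 0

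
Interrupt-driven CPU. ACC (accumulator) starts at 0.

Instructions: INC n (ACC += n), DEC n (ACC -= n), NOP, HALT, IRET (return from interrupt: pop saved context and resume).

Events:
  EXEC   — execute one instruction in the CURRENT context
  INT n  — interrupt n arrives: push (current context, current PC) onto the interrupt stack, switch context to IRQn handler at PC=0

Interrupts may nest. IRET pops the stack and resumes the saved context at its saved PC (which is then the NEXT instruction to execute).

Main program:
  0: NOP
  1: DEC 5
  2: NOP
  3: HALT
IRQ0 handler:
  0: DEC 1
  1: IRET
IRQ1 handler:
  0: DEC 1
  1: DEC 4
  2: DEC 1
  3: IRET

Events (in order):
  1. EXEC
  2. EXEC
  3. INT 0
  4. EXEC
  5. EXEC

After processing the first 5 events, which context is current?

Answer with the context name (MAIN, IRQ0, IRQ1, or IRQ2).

Answer: MAIN

Derivation:
Event 1 (EXEC): [MAIN] PC=0: NOP
Event 2 (EXEC): [MAIN] PC=1: DEC 5 -> ACC=-5
Event 3 (INT 0): INT 0 arrives: push (MAIN, PC=2), enter IRQ0 at PC=0 (depth now 1)
Event 4 (EXEC): [IRQ0] PC=0: DEC 1 -> ACC=-6
Event 5 (EXEC): [IRQ0] PC=1: IRET -> resume MAIN at PC=2 (depth now 0)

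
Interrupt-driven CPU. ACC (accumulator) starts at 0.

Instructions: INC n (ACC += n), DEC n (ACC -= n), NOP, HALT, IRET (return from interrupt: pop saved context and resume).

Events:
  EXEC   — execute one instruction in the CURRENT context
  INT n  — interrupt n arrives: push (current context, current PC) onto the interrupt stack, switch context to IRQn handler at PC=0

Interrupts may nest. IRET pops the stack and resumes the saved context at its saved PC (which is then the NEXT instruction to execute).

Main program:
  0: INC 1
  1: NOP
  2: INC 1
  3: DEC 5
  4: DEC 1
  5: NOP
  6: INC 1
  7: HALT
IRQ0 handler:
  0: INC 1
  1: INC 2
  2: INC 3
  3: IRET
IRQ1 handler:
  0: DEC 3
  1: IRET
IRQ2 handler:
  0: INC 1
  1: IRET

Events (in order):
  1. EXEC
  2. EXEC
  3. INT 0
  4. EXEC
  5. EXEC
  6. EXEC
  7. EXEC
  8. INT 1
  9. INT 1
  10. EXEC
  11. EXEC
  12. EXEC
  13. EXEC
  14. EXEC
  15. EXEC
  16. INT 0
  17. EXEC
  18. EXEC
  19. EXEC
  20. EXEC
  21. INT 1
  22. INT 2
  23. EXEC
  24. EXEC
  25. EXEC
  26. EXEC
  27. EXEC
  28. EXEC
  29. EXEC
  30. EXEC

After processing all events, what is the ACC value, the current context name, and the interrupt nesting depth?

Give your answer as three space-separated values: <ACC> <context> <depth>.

Answer: 1 MAIN 0

Derivation:
Event 1 (EXEC): [MAIN] PC=0: INC 1 -> ACC=1
Event 2 (EXEC): [MAIN] PC=1: NOP
Event 3 (INT 0): INT 0 arrives: push (MAIN, PC=2), enter IRQ0 at PC=0 (depth now 1)
Event 4 (EXEC): [IRQ0] PC=0: INC 1 -> ACC=2
Event 5 (EXEC): [IRQ0] PC=1: INC 2 -> ACC=4
Event 6 (EXEC): [IRQ0] PC=2: INC 3 -> ACC=7
Event 7 (EXEC): [IRQ0] PC=3: IRET -> resume MAIN at PC=2 (depth now 0)
Event 8 (INT 1): INT 1 arrives: push (MAIN, PC=2), enter IRQ1 at PC=0 (depth now 1)
Event 9 (INT 1): INT 1 arrives: push (IRQ1, PC=0), enter IRQ1 at PC=0 (depth now 2)
Event 10 (EXEC): [IRQ1] PC=0: DEC 3 -> ACC=4
Event 11 (EXEC): [IRQ1] PC=1: IRET -> resume IRQ1 at PC=0 (depth now 1)
Event 12 (EXEC): [IRQ1] PC=0: DEC 3 -> ACC=1
Event 13 (EXEC): [IRQ1] PC=1: IRET -> resume MAIN at PC=2 (depth now 0)
Event 14 (EXEC): [MAIN] PC=2: INC 1 -> ACC=2
Event 15 (EXEC): [MAIN] PC=3: DEC 5 -> ACC=-3
Event 16 (INT 0): INT 0 arrives: push (MAIN, PC=4), enter IRQ0 at PC=0 (depth now 1)
Event 17 (EXEC): [IRQ0] PC=0: INC 1 -> ACC=-2
Event 18 (EXEC): [IRQ0] PC=1: INC 2 -> ACC=0
Event 19 (EXEC): [IRQ0] PC=2: INC 3 -> ACC=3
Event 20 (EXEC): [IRQ0] PC=3: IRET -> resume MAIN at PC=4 (depth now 0)
Event 21 (INT 1): INT 1 arrives: push (MAIN, PC=4), enter IRQ1 at PC=0 (depth now 1)
Event 22 (INT 2): INT 2 arrives: push (IRQ1, PC=0), enter IRQ2 at PC=0 (depth now 2)
Event 23 (EXEC): [IRQ2] PC=0: INC 1 -> ACC=4
Event 24 (EXEC): [IRQ2] PC=1: IRET -> resume IRQ1 at PC=0 (depth now 1)
Event 25 (EXEC): [IRQ1] PC=0: DEC 3 -> ACC=1
Event 26 (EXEC): [IRQ1] PC=1: IRET -> resume MAIN at PC=4 (depth now 0)
Event 27 (EXEC): [MAIN] PC=4: DEC 1 -> ACC=0
Event 28 (EXEC): [MAIN] PC=5: NOP
Event 29 (EXEC): [MAIN] PC=6: INC 1 -> ACC=1
Event 30 (EXEC): [MAIN] PC=7: HALT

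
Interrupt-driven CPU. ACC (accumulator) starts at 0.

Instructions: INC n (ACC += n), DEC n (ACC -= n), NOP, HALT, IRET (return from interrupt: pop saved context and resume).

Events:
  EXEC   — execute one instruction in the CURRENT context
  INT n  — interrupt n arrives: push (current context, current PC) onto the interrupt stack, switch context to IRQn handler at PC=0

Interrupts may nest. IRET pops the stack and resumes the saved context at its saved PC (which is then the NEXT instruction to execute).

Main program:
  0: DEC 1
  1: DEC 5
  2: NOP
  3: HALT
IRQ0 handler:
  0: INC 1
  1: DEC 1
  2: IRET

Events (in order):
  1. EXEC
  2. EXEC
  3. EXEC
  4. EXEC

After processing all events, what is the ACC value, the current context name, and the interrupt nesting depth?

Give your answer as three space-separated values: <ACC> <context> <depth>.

Answer: -6 MAIN 0

Derivation:
Event 1 (EXEC): [MAIN] PC=0: DEC 1 -> ACC=-1
Event 2 (EXEC): [MAIN] PC=1: DEC 5 -> ACC=-6
Event 3 (EXEC): [MAIN] PC=2: NOP
Event 4 (EXEC): [MAIN] PC=3: HALT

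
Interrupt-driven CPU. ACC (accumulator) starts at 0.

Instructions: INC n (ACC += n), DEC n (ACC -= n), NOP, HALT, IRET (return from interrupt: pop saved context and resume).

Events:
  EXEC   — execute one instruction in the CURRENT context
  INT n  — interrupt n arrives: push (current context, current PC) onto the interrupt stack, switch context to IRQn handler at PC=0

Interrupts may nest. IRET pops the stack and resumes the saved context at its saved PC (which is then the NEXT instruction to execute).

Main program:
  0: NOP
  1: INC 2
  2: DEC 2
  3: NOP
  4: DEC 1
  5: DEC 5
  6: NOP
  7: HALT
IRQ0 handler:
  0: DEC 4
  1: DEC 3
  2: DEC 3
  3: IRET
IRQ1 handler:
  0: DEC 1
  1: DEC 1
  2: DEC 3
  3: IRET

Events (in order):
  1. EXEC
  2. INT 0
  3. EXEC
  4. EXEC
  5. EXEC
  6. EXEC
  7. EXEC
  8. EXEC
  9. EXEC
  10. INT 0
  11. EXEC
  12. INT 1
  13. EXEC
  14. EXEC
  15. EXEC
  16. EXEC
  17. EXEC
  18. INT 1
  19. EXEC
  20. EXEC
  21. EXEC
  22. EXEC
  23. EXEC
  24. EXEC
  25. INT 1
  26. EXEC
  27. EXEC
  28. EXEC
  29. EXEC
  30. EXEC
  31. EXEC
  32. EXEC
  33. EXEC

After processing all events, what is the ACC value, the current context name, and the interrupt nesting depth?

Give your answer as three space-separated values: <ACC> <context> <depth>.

Event 1 (EXEC): [MAIN] PC=0: NOP
Event 2 (INT 0): INT 0 arrives: push (MAIN, PC=1), enter IRQ0 at PC=0 (depth now 1)
Event 3 (EXEC): [IRQ0] PC=0: DEC 4 -> ACC=-4
Event 4 (EXEC): [IRQ0] PC=1: DEC 3 -> ACC=-7
Event 5 (EXEC): [IRQ0] PC=2: DEC 3 -> ACC=-10
Event 6 (EXEC): [IRQ0] PC=3: IRET -> resume MAIN at PC=1 (depth now 0)
Event 7 (EXEC): [MAIN] PC=1: INC 2 -> ACC=-8
Event 8 (EXEC): [MAIN] PC=2: DEC 2 -> ACC=-10
Event 9 (EXEC): [MAIN] PC=3: NOP
Event 10 (INT 0): INT 0 arrives: push (MAIN, PC=4), enter IRQ0 at PC=0 (depth now 1)
Event 11 (EXEC): [IRQ0] PC=0: DEC 4 -> ACC=-14
Event 12 (INT 1): INT 1 arrives: push (IRQ0, PC=1), enter IRQ1 at PC=0 (depth now 2)
Event 13 (EXEC): [IRQ1] PC=0: DEC 1 -> ACC=-15
Event 14 (EXEC): [IRQ1] PC=1: DEC 1 -> ACC=-16
Event 15 (EXEC): [IRQ1] PC=2: DEC 3 -> ACC=-19
Event 16 (EXEC): [IRQ1] PC=3: IRET -> resume IRQ0 at PC=1 (depth now 1)
Event 17 (EXEC): [IRQ0] PC=1: DEC 3 -> ACC=-22
Event 18 (INT 1): INT 1 arrives: push (IRQ0, PC=2), enter IRQ1 at PC=0 (depth now 2)
Event 19 (EXEC): [IRQ1] PC=0: DEC 1 -> ACC=-23
Event 20 (EXEC): [IRQ1] PC=1: DEC 1 -> ACC=-24
Event 21 (EXEC): [IRQ1] PC=2: DEC 3 -> ACC=-27
Event 22 (EXEC): [IRQ1] PC=3: IRET -> resume IRQ0 at PC=2 (depth now 1)
Event 23 (EXEC): [IRQ0] PC=2: DEC 3 -> ACC=-30
Event 24 (EXEC): [IRQ0] PC=3: IRET -> resume MAIN at PC=4 (depth now 0)
Event 25 (INT 1): INT 1 arrives: push (MAIN, PC=4), enter IRQ1 at PC=0 (depth now 1)
Event 26 (EXEC): [IRQ1] PC=0: DEC 1 -> ACC=-31
Event 27 (EXEC): [IRQ1] PC=1: DEC 1 -> ACC=-32
Event 28 (EXEC): [IRQ1] PC=2: DEC 3 -> ACC=-35
Event 29 (EXEC): [IRQ1] PC=3: IRET -> resume MAIN at PC=4 (depth now 0)
Event 30 (EXEC): [MAIN] PC=4: DEC 1 -> ACC=-36
Event 31 (EXEC): [MAIN] PC=5: DEC 5 -> ACC=-41
Event 32 (EXEC): [MAIN] PC=6: NOP
Event 33 (EXEC): [MAIN] PC=7: HALT

Answer: -41 MAIN 0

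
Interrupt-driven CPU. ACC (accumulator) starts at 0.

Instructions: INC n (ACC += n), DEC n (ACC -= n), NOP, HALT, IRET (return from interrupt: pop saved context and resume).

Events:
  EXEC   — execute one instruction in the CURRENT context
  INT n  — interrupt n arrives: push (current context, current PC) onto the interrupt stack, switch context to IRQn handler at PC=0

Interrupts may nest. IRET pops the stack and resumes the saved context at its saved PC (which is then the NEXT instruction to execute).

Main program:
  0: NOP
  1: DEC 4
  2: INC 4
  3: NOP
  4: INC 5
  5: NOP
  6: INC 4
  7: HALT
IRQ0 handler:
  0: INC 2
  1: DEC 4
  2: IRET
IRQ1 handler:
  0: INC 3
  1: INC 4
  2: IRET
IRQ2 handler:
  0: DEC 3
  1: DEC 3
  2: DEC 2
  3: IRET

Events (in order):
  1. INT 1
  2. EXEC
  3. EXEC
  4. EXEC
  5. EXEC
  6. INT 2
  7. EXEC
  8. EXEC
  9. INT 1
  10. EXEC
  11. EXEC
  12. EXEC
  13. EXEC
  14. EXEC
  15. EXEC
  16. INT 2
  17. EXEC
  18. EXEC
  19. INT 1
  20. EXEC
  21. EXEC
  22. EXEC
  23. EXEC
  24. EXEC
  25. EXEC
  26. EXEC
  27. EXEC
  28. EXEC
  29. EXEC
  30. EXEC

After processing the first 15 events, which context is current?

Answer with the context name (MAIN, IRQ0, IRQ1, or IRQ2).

Event 1 (INT 1): INT 1 arrives: push (MAIN, PC=0), enter IRQ1 at PC=0 (depth now 1)
Event 2 (EXEC): [IRQ1] PC=0: INC 3 -> ACC=3
Event 3 (EXEC): [IRQ1] PC=1: INC 4 -> ACC=7
Event 4 (EXEC): [IRQ1] PC=2: IRET -> resume MAIN at PC=0 (depth now 0)
Event 5 (EXEC): [MAIN] PC=0: NOP
Event 6 (INT 2): INT 2 arrives: push (MAIN, PC=1), enter IRQ2 at PC=0 (depth now 1)
Event 7 (EXEC): [IRQ2] PC=0: DEC 3 -> ACC=4
Event 8 (EXEC): [IRQ2] PC=1: DEC 3 -> ACC=1
Event 9 (INT 1): INT 1 arrives: push (IRQ2, PC=2), enter IRQ1 at PC=0 (depth now 2)
Event 10 (EXEC): [IRQ1] PC=0: INC 3 -> ACC=4
Event 11 (EXEC): [IRQ1] PC=1: INC 4 -> ACC=8
Event 12 (EXEC): [IRQ1] PC=2: IRET -> resume IRQ2 at PC=2 (depth now 1)
Event 13 (EXEC): [IRQ2] PC=2: DEC 2 -> ACC=6
Event 14 (EXEC): [IRQ2] PC=3: IRET -> resume MAIN at PC=1 (depth now 0)
Event 15 (EXEC): [MAIN] PC=1: DEC 4 -> ACC=2

Answer: MAIN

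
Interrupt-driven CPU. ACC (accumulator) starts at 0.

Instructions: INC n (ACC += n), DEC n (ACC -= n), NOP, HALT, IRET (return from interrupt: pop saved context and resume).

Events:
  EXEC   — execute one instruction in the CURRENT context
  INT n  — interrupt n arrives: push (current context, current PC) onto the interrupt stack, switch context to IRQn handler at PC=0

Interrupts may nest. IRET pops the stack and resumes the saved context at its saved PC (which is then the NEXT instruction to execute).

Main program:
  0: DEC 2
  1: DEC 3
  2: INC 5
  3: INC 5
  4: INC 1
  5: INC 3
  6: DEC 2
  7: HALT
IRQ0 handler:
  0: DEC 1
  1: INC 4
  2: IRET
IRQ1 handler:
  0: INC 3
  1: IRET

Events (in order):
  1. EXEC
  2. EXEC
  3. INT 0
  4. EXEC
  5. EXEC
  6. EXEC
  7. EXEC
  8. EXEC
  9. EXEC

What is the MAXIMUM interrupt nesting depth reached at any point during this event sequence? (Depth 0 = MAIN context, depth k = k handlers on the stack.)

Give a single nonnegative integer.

Answer: 1

Derivation:
Event 1 (EXEC): [MAIN] PC=0: DEC 2 -> ACC=-2 [depth=0]
Event 2 (EXEC): [MAIN] PC=1: DEC 3 -> ACC=-5 [depth=0]
Event 3 (INT 0): INT 0 arrives: push (MAIN, PC=2), enter IRQ0 at PC=0 (depth now 1) [depth=1]
Event 4 (EXEC): [IRQ0] PC=0: DEC 1 -> ACC=-6 [depth=1]
Event 5 (EXEC): [IRQ0] PC=1: INC 4 -> ACC=-2 [depth=1]
Event 6 (EXEC): [IRQ0] PC=2: IRET -> resume MAIN at PC=2 (depth now 0) [depth=0]
Event 7 (EXEC): [MAIN] PC=2: INC 5 -> ACC=3 [depth=0]
Event 8 (EXEC): [MAIN] PC=3: INC 5 -> ACC=8 [depth=0]
Event 9 (EXEC): [MAIN] PC=4: INC 1 -> ACC=9 [depth=0]
Max depth observed: 1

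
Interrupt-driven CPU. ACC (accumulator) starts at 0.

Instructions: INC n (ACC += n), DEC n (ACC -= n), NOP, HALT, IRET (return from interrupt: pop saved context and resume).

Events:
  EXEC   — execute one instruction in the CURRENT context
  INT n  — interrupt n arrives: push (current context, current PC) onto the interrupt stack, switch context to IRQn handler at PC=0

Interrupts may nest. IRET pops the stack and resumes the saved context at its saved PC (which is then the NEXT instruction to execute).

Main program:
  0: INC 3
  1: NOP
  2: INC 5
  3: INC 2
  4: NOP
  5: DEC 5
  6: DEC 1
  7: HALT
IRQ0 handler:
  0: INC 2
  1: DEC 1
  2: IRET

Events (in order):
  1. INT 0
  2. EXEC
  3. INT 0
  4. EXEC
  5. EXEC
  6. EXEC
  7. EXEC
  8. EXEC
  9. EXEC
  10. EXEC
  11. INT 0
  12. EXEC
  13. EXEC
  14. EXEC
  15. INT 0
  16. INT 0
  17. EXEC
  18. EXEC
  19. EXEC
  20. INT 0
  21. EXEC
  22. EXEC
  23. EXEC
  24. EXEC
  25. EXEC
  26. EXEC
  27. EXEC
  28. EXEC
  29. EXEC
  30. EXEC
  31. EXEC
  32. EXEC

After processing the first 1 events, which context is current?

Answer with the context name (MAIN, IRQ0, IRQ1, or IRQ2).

Answer: IRQ0

Derivation:
Event 1 (INT 0): INT 0 arrives: push (MAIN, PC=0), enter IRQ0 at PC=0 (depth now 1)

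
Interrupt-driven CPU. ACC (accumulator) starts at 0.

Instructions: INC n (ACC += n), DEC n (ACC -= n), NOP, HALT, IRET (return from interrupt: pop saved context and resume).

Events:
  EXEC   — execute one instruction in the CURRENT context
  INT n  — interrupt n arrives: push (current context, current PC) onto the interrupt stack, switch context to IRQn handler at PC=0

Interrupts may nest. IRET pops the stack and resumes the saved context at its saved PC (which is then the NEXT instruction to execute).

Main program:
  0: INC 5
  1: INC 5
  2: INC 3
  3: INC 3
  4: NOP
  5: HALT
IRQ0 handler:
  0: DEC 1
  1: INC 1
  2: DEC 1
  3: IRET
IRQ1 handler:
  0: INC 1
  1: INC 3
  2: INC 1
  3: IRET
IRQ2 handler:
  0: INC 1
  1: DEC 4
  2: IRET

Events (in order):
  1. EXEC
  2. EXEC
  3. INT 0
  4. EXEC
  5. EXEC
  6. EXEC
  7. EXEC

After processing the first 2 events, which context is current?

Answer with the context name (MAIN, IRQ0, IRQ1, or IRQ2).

Event 1 (EXEC): [MAIN] PC=0: INC 5 -> ACC=5
Event 2 (EXEC): [MAIN] PC=1: INC 5 -> ACC=10

Answer: MAIN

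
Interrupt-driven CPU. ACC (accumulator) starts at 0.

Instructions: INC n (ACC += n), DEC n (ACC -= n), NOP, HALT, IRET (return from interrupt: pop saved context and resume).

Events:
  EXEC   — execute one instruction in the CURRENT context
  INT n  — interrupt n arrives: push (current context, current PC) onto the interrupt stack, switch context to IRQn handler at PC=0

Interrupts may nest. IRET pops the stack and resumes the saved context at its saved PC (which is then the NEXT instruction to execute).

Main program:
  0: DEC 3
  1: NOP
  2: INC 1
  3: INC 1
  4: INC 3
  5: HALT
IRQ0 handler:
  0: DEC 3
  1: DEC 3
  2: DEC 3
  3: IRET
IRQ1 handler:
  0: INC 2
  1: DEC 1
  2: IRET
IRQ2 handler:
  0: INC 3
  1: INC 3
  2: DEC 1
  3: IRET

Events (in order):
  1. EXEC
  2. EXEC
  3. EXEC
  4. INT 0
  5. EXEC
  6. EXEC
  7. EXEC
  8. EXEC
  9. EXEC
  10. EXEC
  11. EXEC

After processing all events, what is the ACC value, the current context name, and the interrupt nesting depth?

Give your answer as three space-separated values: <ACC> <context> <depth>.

Answer: -7 MAIN 0

Derivation:
Event 1 (EXEC): [MAIN] PC=0: DEC 3 -> ACC=-3
Event 2 (EXEC): [MAIN] PC=1: NOP
Event 3 (EXEC): [MAIN] PC=2: INC 1 -> ACC=-2
Event 4 (INT 0): INT 0 arrives: push (MAIN, PC=3), enter IRQ0 at PC=0 (depth now 1)
Event 5 (EXEC): [IRQ0] PC=0: DEC 3 -> ACC=-5
Event 6 (EXEC): [IRQ0] PC=1: DEC 3 -> ACC=-8
Event 7 (EXEC): [IRQ0] PC=2: DEC 3 -> ACC=-11
Event 8 (EXEC): [IRQ0] PC=3: IRET -> resume MAIN at PC=3 (depth now 0)
Event 9 (EXEC): [MAIN] PC=3: INC 1 -> ACC=-10
Event 10 (EXEC): [MAIN] PC=4: INC 3 -> ACC=-7
Event 11 (EXEC): [MAIN] PC=5: HALT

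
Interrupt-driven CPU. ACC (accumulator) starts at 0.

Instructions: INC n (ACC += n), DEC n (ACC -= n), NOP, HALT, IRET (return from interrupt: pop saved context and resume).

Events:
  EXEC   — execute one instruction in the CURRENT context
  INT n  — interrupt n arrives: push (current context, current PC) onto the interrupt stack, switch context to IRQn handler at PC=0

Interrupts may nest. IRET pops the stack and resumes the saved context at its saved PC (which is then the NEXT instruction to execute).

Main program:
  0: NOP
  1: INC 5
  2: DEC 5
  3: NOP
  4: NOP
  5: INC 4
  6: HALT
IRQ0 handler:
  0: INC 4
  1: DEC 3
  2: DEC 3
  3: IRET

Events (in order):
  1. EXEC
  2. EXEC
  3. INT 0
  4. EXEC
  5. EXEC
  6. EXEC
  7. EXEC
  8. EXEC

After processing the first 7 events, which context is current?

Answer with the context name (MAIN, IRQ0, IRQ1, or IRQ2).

Answer: MAIN

Derivation:
Event 1 (EXEC): [MAIN] PC=0: NOP
Event 2 (EXEC): [MAIN] PC=1: INC 5 -> ACC=5
Event 3 (INT 0): INT 0 arrives: push (MAIN, PC=2), enter IRQ0 at PC=0 (depth now 1)
Event 4 (EXEC): [IRQ0] PC=0: INC 4 -> ACC=9
Event 5 (EXEC): [IRQ0] PC=1: DEC 3 -> ACC=6
Event 6 (EXEC): [IRQ0] PC=2: DEC 3 -> ACC=3
Event 7 (EXEC): [IRQ0] PC=3: IRET -> resume MAIN at PC=2 (depth now 0)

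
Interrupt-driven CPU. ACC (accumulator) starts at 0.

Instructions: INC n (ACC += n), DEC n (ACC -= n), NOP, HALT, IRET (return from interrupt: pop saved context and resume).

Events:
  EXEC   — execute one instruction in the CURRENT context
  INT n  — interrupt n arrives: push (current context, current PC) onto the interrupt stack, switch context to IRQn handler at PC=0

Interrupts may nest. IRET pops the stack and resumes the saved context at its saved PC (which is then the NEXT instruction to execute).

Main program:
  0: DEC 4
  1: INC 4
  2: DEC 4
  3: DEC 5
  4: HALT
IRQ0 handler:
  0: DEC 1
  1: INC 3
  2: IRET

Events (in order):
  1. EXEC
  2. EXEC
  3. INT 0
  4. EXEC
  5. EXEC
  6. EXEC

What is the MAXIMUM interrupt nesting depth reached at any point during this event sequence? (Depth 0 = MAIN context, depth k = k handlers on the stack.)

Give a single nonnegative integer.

Answer: 1

Derivation:
Event 1 (EXEC): [MAIN] PC=0: DEC 4 -> ACC=-4 [depth=0]
Event 2 (EXEC): [MAIN] PC=1: INC 4 -> ACC=0 [depth=0]
Event 3 (INT 0): INT 0 arrives: push (MAIN, PC=2), enter IRQ0 at PC=0 (depth now 1) [depth=1]
Event 4 (EXEC): [IRQ0] PC=0: DEC 1 -> ACC=-1 [depth=1]
Event 5 (EXEC): [IRQ0] PC=1: INC 3 -> ACC=2 [depth=1]
Event 6 (EXEC): [IRQ0] PC=2: IRET -> resume MAIN at PC=2 (depth now 0) [depth=0]
Max depth observed: 1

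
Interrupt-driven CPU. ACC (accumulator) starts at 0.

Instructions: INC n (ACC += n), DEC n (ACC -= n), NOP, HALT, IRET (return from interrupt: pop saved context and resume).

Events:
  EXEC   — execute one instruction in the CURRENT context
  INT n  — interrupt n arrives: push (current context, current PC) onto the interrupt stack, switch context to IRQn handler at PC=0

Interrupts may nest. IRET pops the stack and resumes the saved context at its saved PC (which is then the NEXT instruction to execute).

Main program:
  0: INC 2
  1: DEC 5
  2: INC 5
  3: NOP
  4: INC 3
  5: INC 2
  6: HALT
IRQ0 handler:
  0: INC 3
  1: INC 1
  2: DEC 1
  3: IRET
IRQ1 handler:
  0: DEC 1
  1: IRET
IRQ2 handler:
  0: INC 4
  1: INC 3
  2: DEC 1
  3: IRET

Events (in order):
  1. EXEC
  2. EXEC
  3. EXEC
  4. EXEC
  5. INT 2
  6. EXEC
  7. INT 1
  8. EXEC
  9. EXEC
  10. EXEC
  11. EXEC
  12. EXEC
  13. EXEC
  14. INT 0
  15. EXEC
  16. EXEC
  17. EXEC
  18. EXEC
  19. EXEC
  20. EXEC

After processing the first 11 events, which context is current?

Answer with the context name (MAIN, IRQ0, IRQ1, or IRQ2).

Event 1 (EXEC): [MAIN] PC=0: INC 2 -> ACC=2
Event 2 (EXEC): [MAIN] PC=1: DEC 5 -> ACC=-3
Event 3 (EXEC): [MAIN] PC=2: INC 5 -> ACC=2
Event 4 (EXEC): [MAIN] PC=3: NOP
Event 5 (INT 2): INT 2 arrives: push (MAIN, PC=4), enter IRQ2 at PC=0 (depth now 1)
Event 6 (EXEC): [IRQ2] PC=0: INC 4 -> ACC=6
Event 7 (INT 1): INT 1 arrives: push (IRQ2, PC=1), enter IRQ1 at PC=0 (depth now 2)
Event 8 (EXEC): [IRQ1] PC=0: DEC 1 -> ACC=5
Event 9 (EXEC): [IRQ1] PC=1: IRET -> resume IRQ2 at PC=1 (depth now 1)
Event 10 (EXEC): [IRQ2] PC=1: INC 3 -> ACC=8
Event 11 (EXEC): [IRQ2] PC=2: DEC 1 -> ACC=7

Answer: IRQ2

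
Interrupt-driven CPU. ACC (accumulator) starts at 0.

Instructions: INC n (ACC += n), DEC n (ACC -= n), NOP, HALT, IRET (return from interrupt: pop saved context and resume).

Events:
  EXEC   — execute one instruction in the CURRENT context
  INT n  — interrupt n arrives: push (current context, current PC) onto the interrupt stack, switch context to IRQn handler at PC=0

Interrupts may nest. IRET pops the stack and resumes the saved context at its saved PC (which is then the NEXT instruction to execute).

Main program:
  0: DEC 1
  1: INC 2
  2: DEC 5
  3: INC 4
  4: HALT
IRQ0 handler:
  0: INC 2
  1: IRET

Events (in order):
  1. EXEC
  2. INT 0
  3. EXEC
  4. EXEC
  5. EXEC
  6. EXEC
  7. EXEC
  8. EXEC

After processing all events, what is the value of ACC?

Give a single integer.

Event 1 (EXEC): [MAIN] PC=0: DEC 1 -> ACC=-1
Event 2 (INT 0): INT 0 arrives: push (MAIN, PC=1), enter IRQ0 at PC=0 (depth now 1)
Event 3 (EXEC): [IRQ0] PC=0: INC 2 -> ACC=1
Event 4 (EXEC): [IRQ0] PC=1: IRET -> resume MAIN at PC=1 (depth now 0)
Event 5 (EXEC): [MAIN] PC=1: INC 2 -> ACC=3
Event 6 (EXEC): [MAIN] PC=2: DEC 5 -> ACC=-2
Event 7 (EXEC): [MAIN] PC=3: INC 4 -> ACC=2
Event 8 (EXEC): [MAIN] PC=4: HALT

Answer: 2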